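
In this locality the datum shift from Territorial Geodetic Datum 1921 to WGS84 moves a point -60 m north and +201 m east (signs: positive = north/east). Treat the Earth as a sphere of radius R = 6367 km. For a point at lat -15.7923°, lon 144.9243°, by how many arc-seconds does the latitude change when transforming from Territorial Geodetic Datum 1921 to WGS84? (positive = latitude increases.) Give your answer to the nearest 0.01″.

Δφ = -1.94″

On a sphere of radius R, 1 rad of latitude = R, so Δφ = ΔN / R = -60.0 / 6367000 = -9.4236e-06 rad = -1.944″.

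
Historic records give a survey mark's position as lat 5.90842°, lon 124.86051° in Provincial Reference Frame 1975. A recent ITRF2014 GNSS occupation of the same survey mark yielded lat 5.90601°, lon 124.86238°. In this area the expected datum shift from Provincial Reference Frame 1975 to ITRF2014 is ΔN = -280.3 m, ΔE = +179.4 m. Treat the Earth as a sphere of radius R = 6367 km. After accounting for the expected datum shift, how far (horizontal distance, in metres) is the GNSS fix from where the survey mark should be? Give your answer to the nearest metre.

Observed coordinate differences: Δφ = -0.00241°, Δλ = +0.00187°.
Converting to metres (1° lat = 111125 m, cos φ = 0.994688): observed ΔN = -267.8 m, observed ΔE = 206.7 m.
Subtracting the expected shift leaves a residual of -267.8 − (-280.3) = 12.5 m north and 206.7 − (179.4) = 27.3 m east.
Residual distance = √(12.5² + 27.3²) = 30.0 m.

30 m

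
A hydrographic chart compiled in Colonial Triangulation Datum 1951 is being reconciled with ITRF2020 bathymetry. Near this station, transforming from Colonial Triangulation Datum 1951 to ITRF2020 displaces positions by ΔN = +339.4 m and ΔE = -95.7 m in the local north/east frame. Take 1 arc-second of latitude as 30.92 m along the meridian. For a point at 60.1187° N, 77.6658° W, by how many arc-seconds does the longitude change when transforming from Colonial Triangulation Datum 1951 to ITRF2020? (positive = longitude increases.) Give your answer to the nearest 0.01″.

Δλ = -6.21″

At latitude 60.1187°, cos φ = 0.498205.
1″ of longitude at this latitude = 30.92 × cos φ = 15.4045 m, so Δλ = -95.7 / 15.4045 = -6.212″.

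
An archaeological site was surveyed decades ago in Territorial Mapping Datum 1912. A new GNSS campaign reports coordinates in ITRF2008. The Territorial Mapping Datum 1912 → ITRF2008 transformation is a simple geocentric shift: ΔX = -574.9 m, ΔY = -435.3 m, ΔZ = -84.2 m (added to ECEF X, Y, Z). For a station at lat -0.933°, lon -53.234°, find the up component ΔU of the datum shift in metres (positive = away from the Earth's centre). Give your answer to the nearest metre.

ΔU = 6 m

The local up (radial) axis is (cos φ cos λ, cos φ sin λ, sin φ), giving ΔU = -344.060 + 348.667 + 1.371 = 5.98 m.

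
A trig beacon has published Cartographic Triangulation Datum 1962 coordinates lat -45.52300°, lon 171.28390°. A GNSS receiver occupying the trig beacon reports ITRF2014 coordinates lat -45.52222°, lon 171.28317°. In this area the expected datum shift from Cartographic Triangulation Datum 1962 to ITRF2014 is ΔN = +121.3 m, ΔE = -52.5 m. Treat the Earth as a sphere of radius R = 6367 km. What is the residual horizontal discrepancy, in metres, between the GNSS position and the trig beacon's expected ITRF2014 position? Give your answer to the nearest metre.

35 m

Observed coordinate differences: Δφ = +0.00078°, Δλ = -0.00073°.
Converting to metres (1° lat = 111125 m, cos φ = 0.700623): observed ΔN = 86.7 m, observed ΔE = -56.8 m.
Subtracting the expected shift leaves a residual of 86.7 − (121.3) = -34.6 m north and -56.8 − (-52.5) = -4.3 m east.
Residual distance = √((-34.6)² + (-4.3)²) = 34.9 m.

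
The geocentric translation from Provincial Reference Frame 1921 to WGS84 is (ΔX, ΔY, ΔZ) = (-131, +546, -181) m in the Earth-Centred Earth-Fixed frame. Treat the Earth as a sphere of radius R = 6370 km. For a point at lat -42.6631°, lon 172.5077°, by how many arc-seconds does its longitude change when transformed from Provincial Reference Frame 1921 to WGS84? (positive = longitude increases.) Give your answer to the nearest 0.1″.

Δλ = -23.1″

sin φ = -0.677686, cos φ = 0.735351, sin λ = 0.130393, cos λ = -0.991462.
East component: ΔE = −sin λ·ΔX + cos λ·ΔY = −(0.130393)(-131) + (-0.991462)(546) = -524.26 m.
1° of latitude spans πR/180 = 111177 m; at latitude φ, 1° of longitude spans that × cos φ = 81754.5 m, so Δλ = -524.26 / 81754.5 × 3600 = -23.085″.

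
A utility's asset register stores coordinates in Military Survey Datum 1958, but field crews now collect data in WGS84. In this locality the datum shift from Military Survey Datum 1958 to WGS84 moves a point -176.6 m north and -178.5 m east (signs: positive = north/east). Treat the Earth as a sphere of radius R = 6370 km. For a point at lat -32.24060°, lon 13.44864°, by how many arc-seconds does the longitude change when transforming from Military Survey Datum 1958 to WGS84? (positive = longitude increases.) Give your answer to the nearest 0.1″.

Δλ = -6.8″

At latitude -32.24060°, cos φ = 0.845815.
One radian of longitude at latitude φ spans R cos φ, so Δλ = ΔE / (R cos φ) = -178.5 / (6370000 × 0.845815) = -3.3130e-05 rad = -6.834″.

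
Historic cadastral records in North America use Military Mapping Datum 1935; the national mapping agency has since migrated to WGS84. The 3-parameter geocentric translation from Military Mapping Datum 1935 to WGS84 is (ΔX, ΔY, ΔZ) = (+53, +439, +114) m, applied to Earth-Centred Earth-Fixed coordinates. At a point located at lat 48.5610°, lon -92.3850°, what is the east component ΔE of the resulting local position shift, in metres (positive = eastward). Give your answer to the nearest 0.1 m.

At φ = 48.5610°, λ = -92.3850°: sin φ = 0.749661, cos φ = 0.661822, sin λ = -0.999134, cos λ = -0.041614.
ΔE = −sin λ·ΔX + cos λ·ΔY = −(-0.999134)·(53) + (-0.041614)·(439) = 34.69 m.

ΔE = 34.7 m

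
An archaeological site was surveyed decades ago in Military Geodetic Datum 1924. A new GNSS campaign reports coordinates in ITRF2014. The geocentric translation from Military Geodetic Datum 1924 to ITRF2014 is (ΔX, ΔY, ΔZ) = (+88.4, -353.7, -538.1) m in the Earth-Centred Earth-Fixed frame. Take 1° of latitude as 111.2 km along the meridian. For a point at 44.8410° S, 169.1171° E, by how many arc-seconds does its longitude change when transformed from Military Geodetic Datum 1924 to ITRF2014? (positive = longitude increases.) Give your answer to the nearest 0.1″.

Δλ = 15.1″

sin φ = -0.705142, cos φ = 0.709066, sin λ = 0.188802, cos λ = -0.982015.
East component: ΔE = −sin λ·ΔX + cos λ·ΔY = −(0.188802)(88.4) + (-0.982015)(-353.7) = 330.65 m.
1° of latitude spans 111200 m; at latitude φ, 1° of longitude spans that × cos φ = 78848.2 m, so Δλ = 330.65 / 78848.2 × 3600 = 15.097″.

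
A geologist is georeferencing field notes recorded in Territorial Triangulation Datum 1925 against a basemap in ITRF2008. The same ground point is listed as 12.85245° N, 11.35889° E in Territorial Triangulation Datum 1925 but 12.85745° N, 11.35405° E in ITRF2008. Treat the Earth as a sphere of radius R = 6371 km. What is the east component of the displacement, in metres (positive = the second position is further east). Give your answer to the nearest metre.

ΔE = -525 m

Δφ = 12.85745° − 12.85245° = +0.00500°; Δλ = 11.35405° − 11.35889° = -0.00484°.
1° along a meridian = πR/180 = 111195 m.
ΔN = Δφ × 111195 = 556.0 m; ΔE = Δλ × 111195 × cos(12.85245°) = -0.00484 × 111195 × 0.974946 = -524.7 m.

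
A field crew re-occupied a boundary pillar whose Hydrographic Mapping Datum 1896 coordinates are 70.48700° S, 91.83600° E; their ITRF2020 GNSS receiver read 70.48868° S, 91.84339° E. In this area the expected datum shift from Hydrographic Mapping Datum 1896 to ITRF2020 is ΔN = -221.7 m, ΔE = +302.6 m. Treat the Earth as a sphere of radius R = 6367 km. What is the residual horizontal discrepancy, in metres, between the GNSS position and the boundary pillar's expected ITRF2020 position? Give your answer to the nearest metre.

45 m

Observed coordinate differences: Δφ = -0.00168°, Δλ = +0.00739°.
Converting to metres (1° lat = 111125 m, cos φ = 0.334021): observed ΔN = -186.7 m, observed ΔE = 274.3 m.
Subtracting the expected shift leaves a residual of -186.7 − (-221.7) = 35.0 m north and 274.3 − (302.6) = -28.3 m east.
Residual distance = √(35.0² + (-28.3)²) = 45.0 m.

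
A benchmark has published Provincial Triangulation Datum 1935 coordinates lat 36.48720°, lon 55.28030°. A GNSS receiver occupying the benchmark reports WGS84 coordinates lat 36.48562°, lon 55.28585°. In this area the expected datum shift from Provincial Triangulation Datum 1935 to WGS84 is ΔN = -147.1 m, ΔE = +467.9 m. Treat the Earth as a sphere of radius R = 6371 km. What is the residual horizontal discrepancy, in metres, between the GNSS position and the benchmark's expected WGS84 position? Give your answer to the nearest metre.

Observed coordinate differences: Δφ = -0.00158°, Δλ = +0.00555°.
Converting to metres (1° lat = 111195 m, cos φ = 0.803990): observed ΔN = -175.7 m, observed ΔE = 496.2 m.
Subtracting the expected shift leaves a residual of -175.7 − (-147.1) = -28.6 m north and 496.2 − (467.9) = 28.3 m east.
Residual distance = √((-28.6)² + 28.3²) = 40.2 m.

40 m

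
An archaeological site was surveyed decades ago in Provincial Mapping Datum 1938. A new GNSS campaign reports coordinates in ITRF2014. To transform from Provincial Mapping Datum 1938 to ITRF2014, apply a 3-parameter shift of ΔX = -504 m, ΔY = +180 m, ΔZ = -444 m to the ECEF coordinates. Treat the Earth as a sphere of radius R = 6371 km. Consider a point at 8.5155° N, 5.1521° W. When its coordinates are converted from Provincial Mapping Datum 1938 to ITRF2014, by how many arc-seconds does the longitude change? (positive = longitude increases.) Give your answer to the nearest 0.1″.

Δλ = 4.4″

sin φ = 0.148077, cos φ = 0.988976, sin λ = -0.089800, cos λ = 0.995960.
East component: ΔE = −sin λ·ΔX + cos λ·ΔY = −(-0.089800)(-504) + (0.995960)(180) = 134.01 m.
1° of latitude spans πR/180 = 111195 m; at latitude φ, 1° of longitude spans that × cos φ = 109969.1 m, so Δλ = 134.01 / 109969.1 × 3600 = 4.387″.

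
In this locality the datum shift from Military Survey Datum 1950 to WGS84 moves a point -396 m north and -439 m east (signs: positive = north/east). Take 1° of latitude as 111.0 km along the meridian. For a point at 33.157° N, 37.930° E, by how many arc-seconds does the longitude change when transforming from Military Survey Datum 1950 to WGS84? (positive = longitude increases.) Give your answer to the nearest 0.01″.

Δλ = -17.01″

At latitude 33.157°, cos φ = 0.837175.
1° of longitude at this latitude = 111.0 × cos φ = 92.93 km, so Δλ = -439.0 / 92926.4 = -0.0047242° = -17.007″.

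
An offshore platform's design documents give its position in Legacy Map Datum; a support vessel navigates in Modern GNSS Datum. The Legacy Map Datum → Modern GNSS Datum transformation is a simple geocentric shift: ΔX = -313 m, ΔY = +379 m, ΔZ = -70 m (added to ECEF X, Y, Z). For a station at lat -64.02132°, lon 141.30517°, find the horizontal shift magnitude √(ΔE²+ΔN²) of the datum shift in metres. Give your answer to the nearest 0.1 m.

414.2 m

The local east axis at (φ, λ) is (−sin λ, cos λ, 0), so ΔE = −sin(141.30517°)·(-313) + cos(141.30517°)·379 = -100.13 m.
The local north axis is (−sin φ cos λ, −sin φ sin λ, cos φ), giving ΔN = 219.608 + 212.999 − 30.663 = 401.94 m.
Horizontal magnitude = √(ΔE² + ΔN²) = √((-100.13)² + 401.94²) = 414.23 m.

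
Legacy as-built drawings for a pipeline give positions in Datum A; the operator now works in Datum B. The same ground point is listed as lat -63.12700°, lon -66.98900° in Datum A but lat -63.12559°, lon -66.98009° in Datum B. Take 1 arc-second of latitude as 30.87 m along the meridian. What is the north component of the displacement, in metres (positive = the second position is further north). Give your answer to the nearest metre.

ΔN = 157 m

Δφ = -63.12559° − -63.12700° = +0.00141°; Δλ = -66.98009° − -66.98900° = +0.00891°.
1° of latitude = 3600 × 30.87 = 111132 m.
ΔN = Δφ × 111132 = 156.7 m; ΔE = Δλ × 111132 × cos(-63.12700°) = +0.00891 × 111132 × 0.452014 = 447.6 m.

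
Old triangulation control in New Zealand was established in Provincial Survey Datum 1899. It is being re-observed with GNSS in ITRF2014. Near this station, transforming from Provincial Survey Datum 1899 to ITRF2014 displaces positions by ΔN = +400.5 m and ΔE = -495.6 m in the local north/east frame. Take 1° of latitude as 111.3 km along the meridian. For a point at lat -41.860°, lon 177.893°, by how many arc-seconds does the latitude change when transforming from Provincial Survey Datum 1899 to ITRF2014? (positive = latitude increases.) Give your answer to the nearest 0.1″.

Δφ = 13.0″

1° of latitude = 111.3 km, so Δφ = 400.5 / 111300 = 0.0035984° = 12.954″.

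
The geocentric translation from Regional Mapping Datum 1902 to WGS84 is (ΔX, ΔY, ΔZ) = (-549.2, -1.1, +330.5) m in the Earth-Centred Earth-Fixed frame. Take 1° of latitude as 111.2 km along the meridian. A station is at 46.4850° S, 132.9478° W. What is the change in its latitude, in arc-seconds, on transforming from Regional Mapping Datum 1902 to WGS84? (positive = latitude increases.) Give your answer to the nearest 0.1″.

Δφ = 16.2″

sin φ = -0.725194, cos φ = 0.688544, sin λ = -0.731975, cos λ = -0.681332.
North component: ΔN = −sin φ cos λ·ΔX − sin φ sin λ·ΔY + cos φ·ΔZ = −(-0.725194)(-0.681332)(-549.2) − (-0.725194)(-0.731975)(-1.1) + (0.688544)(330.5) = 499.51 m.
1° of latitude spans 111200 m, so Δφ = 499.51 / 111200 × 3600 = 16.171″.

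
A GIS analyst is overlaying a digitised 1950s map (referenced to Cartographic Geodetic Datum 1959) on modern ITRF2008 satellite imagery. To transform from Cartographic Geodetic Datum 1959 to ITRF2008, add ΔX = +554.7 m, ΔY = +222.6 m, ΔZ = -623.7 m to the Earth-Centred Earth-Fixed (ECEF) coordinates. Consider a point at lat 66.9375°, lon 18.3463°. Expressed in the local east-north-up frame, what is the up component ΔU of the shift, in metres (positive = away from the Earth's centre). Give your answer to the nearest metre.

At φ = 66.9375°, λ = 18.3463°: sin φ = 0.920078, cos φ = 0.391735, sin λ = 0.314760, cos λ = 0.949171.
ΔU = cos φ cos λ·ΔX + cos φ sin λ·ΔY + sin φ·ΔZ = (0.391735)(0.949171)(554.7) + (0.391735)(0.314760)(222.6) + (0.920078)(-623.7) = -340.16 m.

ΔU = -340 m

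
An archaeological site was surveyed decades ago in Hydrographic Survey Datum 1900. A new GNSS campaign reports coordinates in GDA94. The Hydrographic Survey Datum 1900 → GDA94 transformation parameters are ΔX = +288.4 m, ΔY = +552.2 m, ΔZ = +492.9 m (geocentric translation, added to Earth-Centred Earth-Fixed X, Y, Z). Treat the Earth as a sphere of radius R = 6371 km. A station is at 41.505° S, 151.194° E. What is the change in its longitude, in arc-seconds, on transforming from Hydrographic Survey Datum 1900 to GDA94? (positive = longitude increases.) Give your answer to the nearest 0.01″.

sin φ = -0.662685, cos φ = 0.748898, sin λ = 0.481845, cos λ = -0.876256.
East component: ΔE = −sin λ·ΔX + cos λ·ΔY = −(0.481845)(288.4) + (-0.876256)(552.2) = -622.83 m.
1° of latitude spans πR/180 = 111195 m; at latitude φ, 1° of longitude spans that × cos φ = 83273.6 m, so Δλ = -622.83 / 83273.6 × 3600 = -26.926″.

Δλ = -26.93″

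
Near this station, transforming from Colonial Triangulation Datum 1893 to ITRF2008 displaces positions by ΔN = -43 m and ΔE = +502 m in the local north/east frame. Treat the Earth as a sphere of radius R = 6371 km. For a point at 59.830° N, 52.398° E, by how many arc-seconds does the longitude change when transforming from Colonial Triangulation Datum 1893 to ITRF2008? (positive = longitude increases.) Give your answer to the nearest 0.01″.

At latitude 59.830°, cos φ = 0.502567.
One radian of longitude at latitude φ spans R cos φ, so Δλ = ΔE / (R cos φ) = 502.0 / (6371000 × 0.502567) = 1.5678e-04 rad = 32.339″.

Δλ = 32.34″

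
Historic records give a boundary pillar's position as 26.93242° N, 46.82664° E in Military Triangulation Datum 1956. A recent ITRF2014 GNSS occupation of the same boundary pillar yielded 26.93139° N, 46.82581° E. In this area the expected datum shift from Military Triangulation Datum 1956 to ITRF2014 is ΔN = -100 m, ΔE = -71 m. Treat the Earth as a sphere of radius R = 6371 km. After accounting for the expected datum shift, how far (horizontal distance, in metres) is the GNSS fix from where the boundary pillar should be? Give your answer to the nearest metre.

Observed coordinate differences: Δφ = -0.00103°, Δλ = -0.00083°.
Converting to metres (1° lat = 111195 m, cos φ = 0.891541): observed ΔN = -114.5 m, observed ΔE = -82.3 m.
Subtracting the expected shift leaves a residual of -114.5 − (-100) = -14.5 m north and -82.3 − (-71) = -11.3 m east.
Residual distance = √((-14.5)² + (-11.3)²) = 18.4 m.

18 m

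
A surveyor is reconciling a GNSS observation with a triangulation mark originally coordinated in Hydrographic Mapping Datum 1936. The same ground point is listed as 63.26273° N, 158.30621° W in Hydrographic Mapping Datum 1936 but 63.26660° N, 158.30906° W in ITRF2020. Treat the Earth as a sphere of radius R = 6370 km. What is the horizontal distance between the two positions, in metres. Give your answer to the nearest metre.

453 m

Δφ = 63.26660° − 63.26273° = +0.00387°; Δλ = -158.30906° − -158.30621° = -0.00285°.
1° along a meridian = πR/180 = 111177 m.
ΔN = Δφ × 111177 = 430.3 m; ΔE = Δλ × 111177 × cos(63.26273°) = -0.00285 × 111177 × 0.449900 = -142.6 m.
Distance = √(ΔE² + ΔN²) = √((-142.6)² + 430.3²) = 453.3 m.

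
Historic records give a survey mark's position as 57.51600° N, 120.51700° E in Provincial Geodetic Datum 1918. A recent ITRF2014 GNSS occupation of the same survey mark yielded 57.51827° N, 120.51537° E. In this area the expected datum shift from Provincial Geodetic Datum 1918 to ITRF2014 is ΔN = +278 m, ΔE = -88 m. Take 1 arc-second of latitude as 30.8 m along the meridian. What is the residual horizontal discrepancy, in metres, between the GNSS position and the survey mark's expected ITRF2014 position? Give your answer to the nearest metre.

Observed coordinate differences: Δφ = +0.00227°, Δλ = -0.00163°.
Converting to metres (1° lat = 110880 m, cos φ = 0.537064): observed ΔN = 251.7 m, observed ΔE = -97.1 m.
Subtracting the expected shift leaves a residual of 251.7 − (278) = -26.3 m north and -97.1 − (-88) = -9.1 m east.
Residual distance = √((-26.3)² + (-9.1)²) = 27.8 m.

28 m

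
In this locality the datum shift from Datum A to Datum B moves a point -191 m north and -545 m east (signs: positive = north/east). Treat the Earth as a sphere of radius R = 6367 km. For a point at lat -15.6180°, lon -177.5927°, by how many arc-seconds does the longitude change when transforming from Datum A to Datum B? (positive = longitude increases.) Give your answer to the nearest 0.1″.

At latitude -15.6180°, cos φ = 0.963078.
One radian of longitude at latitude φ spans R cos φ, so Δλ = ΔE / (R cos φ) = -545.0 / (6367000 × 0.963078) = -8.8879e-05 rad = -18.333″.

Δλ = -18.3″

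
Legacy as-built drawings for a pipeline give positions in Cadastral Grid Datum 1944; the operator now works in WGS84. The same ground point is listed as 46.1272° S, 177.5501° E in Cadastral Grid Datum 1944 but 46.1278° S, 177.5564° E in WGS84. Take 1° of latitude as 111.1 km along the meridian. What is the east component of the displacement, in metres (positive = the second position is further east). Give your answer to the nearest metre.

ΔE = 485 m

Δφ = -46.1278° − -46.1272° = -0.0006°; Δλ = 177.5564° − 177.5501° = +0.0063°.
ΔN = Δφ × 111100 = -66.7 m; ΔE = Δλ × 111100 × cos(-46.1272°) = +0.0063 × 111100 × 0.693060 = 485.1 m.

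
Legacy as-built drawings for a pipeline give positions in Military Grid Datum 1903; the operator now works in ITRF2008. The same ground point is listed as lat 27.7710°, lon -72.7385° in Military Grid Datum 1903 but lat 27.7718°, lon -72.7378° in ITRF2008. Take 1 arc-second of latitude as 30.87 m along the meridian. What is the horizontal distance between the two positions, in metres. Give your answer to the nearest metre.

112 m

Δφ = 27.7718° − 27.7710° = +0.0008°; Δλ = -72.7378° − -72.7385° = +0.0007°.
1° of latitude = 3600 × 30.87 = 111132 m.
ΔN = Δφ × 111132 = 88.9 m; ΔE = Δλ × 111132 × cos(27.7710°) = +0.0007 × 111132 × 0.884817 = 68.8 m.
Distance = √(ΔE² + ΔN²) = √(68.8² + 88.9²) = 112.4 m.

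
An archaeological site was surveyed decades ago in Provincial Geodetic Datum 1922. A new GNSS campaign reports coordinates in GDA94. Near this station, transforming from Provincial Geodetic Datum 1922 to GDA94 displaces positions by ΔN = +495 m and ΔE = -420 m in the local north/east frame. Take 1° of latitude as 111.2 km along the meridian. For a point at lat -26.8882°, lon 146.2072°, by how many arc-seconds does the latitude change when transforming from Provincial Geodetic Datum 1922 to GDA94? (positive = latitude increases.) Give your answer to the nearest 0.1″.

1° of latitude = 111.2 km, so Δφ = 495.0 / 111200 = 0.0044514° = 16.025″.

Δφ = 16.0″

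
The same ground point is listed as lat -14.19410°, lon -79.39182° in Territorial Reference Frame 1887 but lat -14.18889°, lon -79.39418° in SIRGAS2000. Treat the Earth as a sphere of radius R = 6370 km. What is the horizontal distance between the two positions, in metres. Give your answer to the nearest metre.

633 m

Δφ = -14.18889° − -14.19410° = +0.00521°; Δλ = -79.39418° − -79.39182° = -0.00236°.
1° along a meridian = πR/180 = 111177 m.
ΔN = Δφ × 111177 = 579.2 m; ΔE = Δλ × 111177 × cos(-14.19410°) = -0.00236 × 111177 × 0.969471 = -254.4 m.
Distance = √(ΔE² + ΔN²) = √((-254.4)² + 579.2²) = 632.6 m.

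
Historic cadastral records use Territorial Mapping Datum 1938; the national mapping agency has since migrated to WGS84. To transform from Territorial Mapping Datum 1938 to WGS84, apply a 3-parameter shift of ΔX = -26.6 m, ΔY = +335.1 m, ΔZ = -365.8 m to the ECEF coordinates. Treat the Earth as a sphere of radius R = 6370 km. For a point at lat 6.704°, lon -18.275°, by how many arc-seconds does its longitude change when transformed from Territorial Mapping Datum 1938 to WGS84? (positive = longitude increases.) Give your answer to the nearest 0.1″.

Δλ = 10.1″

sin φ = 0.116740, cos φ = 0.993163, sin λ = -0.313578, cos λ = 0.949562.
East component: ΔE = −sin λ·ΔX + cos λ·ΔY = −(-0.313578)(-26.6) + (0.949562)(335.1) = 309.86 m.
1° of latitude spans πR/180 = 111177 m; at latitude φ, 1° of longitude spans that × cos φ = 110417.3 m, so Δλ = 309.86 / 110417.3 × 3600 = 10.102″.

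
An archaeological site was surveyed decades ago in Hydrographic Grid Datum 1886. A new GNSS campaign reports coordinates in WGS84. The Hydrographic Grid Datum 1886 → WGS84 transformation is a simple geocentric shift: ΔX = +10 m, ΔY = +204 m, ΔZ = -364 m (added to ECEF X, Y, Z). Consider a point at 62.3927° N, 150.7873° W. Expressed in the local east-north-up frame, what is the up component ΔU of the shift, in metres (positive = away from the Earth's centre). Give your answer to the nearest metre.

ΔU = -373 m

The local up (radial) axis is (cos φ cos λ, cos φ sin λ, sin φ), giving ΔU = -4.045 − 46.138 − 322.557 = -372.74 m.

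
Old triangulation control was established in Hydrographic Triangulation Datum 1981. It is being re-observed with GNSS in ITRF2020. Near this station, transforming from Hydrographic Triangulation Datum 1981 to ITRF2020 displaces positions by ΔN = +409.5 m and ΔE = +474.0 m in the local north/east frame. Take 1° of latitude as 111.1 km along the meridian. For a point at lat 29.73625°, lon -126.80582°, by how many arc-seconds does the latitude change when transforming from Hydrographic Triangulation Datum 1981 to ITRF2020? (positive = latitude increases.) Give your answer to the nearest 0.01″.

Δφ = 13.27″

1° of latitude = 111.1 km, so Δφ = 409.5 / 111100 = 0.0036859° = 13.269″.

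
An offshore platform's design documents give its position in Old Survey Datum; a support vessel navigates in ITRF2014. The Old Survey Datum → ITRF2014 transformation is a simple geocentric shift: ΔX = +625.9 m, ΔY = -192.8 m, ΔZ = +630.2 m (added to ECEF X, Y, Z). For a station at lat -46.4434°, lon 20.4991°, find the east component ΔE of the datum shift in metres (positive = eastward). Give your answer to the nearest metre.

At φ = -46.4434°, λ = 20.4991°: sin φ = -0.724694, cos φ = 0.689071, sin λ = 0.350193, cos λ = 0.936678.
ΔE = −sin λ·ΔX + cos λ·ΔY = −(0.350193)·(625.9) + (0.936678)·(-192.8) = -399.78 m.

ΔE = -400 m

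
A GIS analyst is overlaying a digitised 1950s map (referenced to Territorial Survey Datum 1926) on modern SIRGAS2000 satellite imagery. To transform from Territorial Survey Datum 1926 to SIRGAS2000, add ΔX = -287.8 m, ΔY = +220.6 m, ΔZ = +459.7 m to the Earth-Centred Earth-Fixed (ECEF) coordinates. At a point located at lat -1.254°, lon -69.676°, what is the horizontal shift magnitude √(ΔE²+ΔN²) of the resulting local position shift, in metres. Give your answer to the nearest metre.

The local east axis at (φ, λ) is (−sin λ, cos λ, 0), so ΔE = −sin(-69.676°)·(-287.8) + cos(-69.676°)·220.6 = -193.26 m.
The local north axis is (−sin φ cos λ, −sin φ sin λ, cos φ), giving ΔN = -2.188 − 4.527 + 459.590 = 452.88 m.
Horizontal magnitude = √(ΔE² + ΔN²) = √((-193.26)² + 452.88²) = 492.39 m.

492 m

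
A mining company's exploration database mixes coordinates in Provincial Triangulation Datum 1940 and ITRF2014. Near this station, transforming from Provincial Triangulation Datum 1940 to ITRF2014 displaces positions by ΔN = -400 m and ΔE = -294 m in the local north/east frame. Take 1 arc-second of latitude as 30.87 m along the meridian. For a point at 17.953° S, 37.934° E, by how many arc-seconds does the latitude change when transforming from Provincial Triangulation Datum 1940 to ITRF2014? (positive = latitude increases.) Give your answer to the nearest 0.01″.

1″ of latitude = 30.87 m, so Δφ = -400.0 / 30.87 = -12.958″.

Δφ = -12.96″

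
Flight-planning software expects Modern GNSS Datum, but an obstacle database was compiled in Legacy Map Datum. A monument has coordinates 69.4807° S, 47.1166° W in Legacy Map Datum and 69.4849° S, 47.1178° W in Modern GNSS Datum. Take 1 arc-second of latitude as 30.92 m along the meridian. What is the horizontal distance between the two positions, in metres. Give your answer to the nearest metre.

Δφ = -69.4849° − -69.4807° = -0.0042°; Δλ = -47.1178° − -47.1166° = -0.0012°.
1° of latitude = 3600 × 30.92 = 111312 m.
ΔN = Δφ × 111312 = -467.5 m; ΔE = Δλ × 111312 × cos(-69.4807°) = -0.0012 × 111312 × 0.350523 = -46.8 m.
Distance = √(ΔE² + ΔN²) = √((-46.8)² + (-467.5)²) = 469.8 m.

470 m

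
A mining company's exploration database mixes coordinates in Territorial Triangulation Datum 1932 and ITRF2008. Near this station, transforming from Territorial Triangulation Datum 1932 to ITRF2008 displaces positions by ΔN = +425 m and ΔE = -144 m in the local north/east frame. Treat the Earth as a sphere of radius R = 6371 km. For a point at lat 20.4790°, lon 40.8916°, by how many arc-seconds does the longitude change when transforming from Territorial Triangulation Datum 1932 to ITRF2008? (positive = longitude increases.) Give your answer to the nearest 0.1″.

Δλ = -5.0″

At latitude 20.4790°, cos φ = 0.936800.
One radian of longitude at latitude φ spans R cos φ, so Δλ = ΔE / (R cos φ) = -144.0 / (6371000 × 0.936800) = -2.4127e-05 rad = -4.977″.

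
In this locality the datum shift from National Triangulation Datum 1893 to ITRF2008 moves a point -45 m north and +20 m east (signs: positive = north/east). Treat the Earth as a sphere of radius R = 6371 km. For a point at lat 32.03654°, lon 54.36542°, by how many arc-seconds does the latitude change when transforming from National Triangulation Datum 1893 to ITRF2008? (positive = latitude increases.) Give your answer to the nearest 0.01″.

Δφ = -1.46″

On a sphere of radius R, 1 rad of latitude = R, so Δφ = ΔN / R = -45.0 / 6371000 = -7.0633e-06 rad = -1.457″.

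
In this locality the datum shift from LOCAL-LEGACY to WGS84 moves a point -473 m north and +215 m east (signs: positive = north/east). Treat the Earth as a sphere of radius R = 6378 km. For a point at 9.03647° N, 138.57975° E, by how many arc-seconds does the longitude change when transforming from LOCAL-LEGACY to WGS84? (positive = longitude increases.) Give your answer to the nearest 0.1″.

At latitude 9.03647°, cos φ = 0.987589.
One radian of longitude at latitude φ spans R cos φ, so Δλ = ΔE / (R cos φ) = 215.0 / (6378000 × 0.987589) = 3.4133e-05 rad = 7.040″.

Δλ = 7.0″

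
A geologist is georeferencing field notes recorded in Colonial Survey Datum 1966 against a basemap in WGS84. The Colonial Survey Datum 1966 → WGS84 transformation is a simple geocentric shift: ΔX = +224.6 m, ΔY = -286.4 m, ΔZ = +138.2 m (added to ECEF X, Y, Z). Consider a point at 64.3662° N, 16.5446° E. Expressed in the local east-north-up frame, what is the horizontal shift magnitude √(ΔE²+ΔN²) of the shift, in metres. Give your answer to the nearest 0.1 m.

At φ = 64.3662°, λ = 16.5446°: sin φ = 0.901577, cos φ = 0.432618, sin λ = 0.284762, cos λ = 0.958598.
ΔE = −sin λ·ΔX + cos λ·ΔY = −(0.284762)·(224.6) + (0.958598)·(-286.4) = -338.50 m.
ΔN = −sin φ cos λ·ΔX − sin φ sin λ·ΔY + cos φ·ΔZ = −(0.901577)(0.958598)(224.6) − (0.901577)(0.284762)(-286.4) + (0.432618)(138.2) = -60.79 m.
Horizontal magnitude = √(ΔE² + ΔN²) = √((-338.50)² + (-60.79)²) = 343.92 m.

343.9 m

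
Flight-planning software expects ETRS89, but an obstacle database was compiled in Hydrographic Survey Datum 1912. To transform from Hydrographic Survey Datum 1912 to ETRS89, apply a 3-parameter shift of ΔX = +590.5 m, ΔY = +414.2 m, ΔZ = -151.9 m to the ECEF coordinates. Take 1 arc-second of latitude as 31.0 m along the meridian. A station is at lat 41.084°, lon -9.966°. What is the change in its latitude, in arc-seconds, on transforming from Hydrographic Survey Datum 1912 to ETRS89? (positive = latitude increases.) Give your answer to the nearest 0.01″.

Δφ = -14.50″

sin φ = 0.657165, cos φ = 0.753747, sin λ = -0.173064, cos λ = 0.984911.
North component: ΔN = −sin φ cos λ·ΔX − sin φ sin λ·ΔY + cos φ·ΔZ = −(0.657165)(0.984911)(590.5) − (0.657165)(-0.173064)(414.2) + (0.753747)(-151.9) = -449.59 m.
1° of latitude spans 3600 × 31.00 = 111600 m, so Δφ = -449.59 / 111600 × 3600 = -14.503″.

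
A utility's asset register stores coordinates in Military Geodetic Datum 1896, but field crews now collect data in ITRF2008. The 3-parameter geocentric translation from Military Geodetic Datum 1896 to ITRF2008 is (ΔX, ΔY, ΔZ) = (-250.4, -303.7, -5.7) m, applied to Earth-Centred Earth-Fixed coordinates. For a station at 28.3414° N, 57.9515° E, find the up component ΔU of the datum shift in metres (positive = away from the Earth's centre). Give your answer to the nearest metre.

ΔU = -346 m

The local up (radial) axis is (cos φ cos λ, cos φ sin λ, sin φ), giving ΔU = -116.945 − 226.561 − 2.706 = -346.21 m.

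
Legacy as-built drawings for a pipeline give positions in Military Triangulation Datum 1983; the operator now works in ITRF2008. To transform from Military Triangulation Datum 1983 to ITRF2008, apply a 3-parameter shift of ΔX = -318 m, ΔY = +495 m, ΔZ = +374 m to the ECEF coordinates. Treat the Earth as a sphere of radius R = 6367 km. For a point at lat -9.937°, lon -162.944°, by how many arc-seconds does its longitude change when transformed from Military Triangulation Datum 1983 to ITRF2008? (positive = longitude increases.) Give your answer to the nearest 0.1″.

Δλ = -18.6″

sin φ = -0.172565, cos φ = 0.984998, sin λ = -0.293306, cos λ = -0.956019.
East component: ΔE = −sin λ·ΔX + cos λ·ΔY = −(-0.293306)(-318) + (-0.956019)(495) = -566.50 m.
1° of latitude spans πR/180 = 111125 m; at latitude φ, 1° of longitude spans that × cos φ = 109458.0 m, so Δλ = -566.50 / 109458.0 × 3600 = -18.632″.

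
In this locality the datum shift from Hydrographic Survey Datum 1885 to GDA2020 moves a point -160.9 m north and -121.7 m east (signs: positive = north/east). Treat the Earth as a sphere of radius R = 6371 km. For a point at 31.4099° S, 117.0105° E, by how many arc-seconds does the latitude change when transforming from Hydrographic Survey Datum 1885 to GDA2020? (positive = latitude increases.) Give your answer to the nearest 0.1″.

Δφ = -5.2″

On a sphere of radius R, 1 rad of latitude = R, so Δφ = ΔN / R = -160.9 / 6371000 = -2.5255e-05 rad = -5.209″.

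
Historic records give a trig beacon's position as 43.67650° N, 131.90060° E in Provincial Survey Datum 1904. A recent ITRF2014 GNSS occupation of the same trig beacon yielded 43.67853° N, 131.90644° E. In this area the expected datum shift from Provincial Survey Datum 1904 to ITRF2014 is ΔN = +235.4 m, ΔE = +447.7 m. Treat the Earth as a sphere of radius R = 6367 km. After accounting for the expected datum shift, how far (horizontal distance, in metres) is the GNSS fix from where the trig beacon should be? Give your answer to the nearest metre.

Observed coordinate differences: Δφ = +0.00203°, Δλ = +0.00584°.
Converting to metres (1° lat = 111125 m, cos φ = 0.723250): observed ΔN = 225.6 m, observed ΔE = 469.4 m.
Subtracting the expected shift leaves a residual of 225.6 − (235.4) = -9.8 m north and 469.4 − (447.7) = 21.7 m east.
Residual distance = √((-9.8)² + 21.7²) = 23.8 m.

24 m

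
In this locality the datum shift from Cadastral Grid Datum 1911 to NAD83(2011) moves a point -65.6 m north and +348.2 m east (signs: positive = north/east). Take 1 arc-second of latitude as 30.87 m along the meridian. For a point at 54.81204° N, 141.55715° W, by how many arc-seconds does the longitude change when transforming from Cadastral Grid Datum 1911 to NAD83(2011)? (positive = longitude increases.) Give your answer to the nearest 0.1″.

At latitude 54.81204°, cos φ = 0.576261.
1″ of longitude at this latitude = 30.87 × cos φ = 17.7892 m, so Δλ = 348.2 / 17.7892 = 19.574″.

Δλ = 19.6″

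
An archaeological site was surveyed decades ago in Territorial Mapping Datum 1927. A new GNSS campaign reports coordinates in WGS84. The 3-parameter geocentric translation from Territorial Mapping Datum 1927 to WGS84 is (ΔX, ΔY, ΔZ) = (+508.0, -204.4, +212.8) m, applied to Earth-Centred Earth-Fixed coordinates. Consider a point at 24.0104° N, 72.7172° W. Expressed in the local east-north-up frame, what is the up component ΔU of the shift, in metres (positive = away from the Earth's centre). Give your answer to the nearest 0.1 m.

ΔU = 402.7 m

The local up (radial) axis is (cos φ cos λ, cos φ sin λ, sin φ), giving ΔU = 137.862 + 178.283 + 86.589 = 402.73 m.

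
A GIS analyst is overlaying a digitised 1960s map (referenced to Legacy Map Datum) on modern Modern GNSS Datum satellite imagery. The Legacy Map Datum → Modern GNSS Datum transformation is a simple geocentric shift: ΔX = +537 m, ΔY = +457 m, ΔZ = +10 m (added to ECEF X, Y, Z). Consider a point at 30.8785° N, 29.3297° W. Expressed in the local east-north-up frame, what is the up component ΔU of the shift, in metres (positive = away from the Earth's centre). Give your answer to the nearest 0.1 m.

ΔU = 214.8 m

At φ = 30.8785°, λ = -29.3297°: sin φ = 0.513219, cos φ = 0.858258, sin λ = -0.489834, cos λ = 0.871815.
ΔU = cos φ cos λ·ΔX + cos φ sin λ·ΔY + sin φ·ΔZ = (0.858258)(0.871815)(537) + (0.858258)(-0.489834)(457) + (0.513219)(10) = 214.81 m.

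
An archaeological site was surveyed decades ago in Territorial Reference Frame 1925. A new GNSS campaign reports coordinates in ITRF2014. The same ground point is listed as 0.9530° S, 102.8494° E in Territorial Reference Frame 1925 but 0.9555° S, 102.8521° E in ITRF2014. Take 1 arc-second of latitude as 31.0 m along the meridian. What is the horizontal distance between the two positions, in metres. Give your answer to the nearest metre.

Δφ = -0.9555° − -0.9530° = -0.0025°; Δλ = 102.8521° − 102.8494° = +0.0027°.
1° of latitude = 3600 × 31.00 = 111600 m.
ΔN = Δφ × 111600 = -279.0 m; ΔE = Δλ × 111600 × cos(-0.9530°) = +0.0027 × 111600 × 0.999862 = 301.3 m.
Distance = √(ΔE² + ΔN²) = √(301.3² + (-279.0)²) = 410.6 m.

411 m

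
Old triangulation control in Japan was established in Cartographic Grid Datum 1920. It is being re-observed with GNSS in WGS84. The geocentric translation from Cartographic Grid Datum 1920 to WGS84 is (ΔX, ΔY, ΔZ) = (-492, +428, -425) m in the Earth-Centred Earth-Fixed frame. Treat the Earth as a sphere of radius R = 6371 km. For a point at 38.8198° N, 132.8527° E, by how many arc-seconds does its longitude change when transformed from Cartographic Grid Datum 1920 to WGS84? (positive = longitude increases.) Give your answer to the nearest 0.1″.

Δλ = 2.9″

sin φ = 0.626873, cos φ = 0.779121, sin λ = 0.733105, cos λ = -0.680116.
East component: ΔE = −sin λ·ΔX + cos λ·ΔY = −(0.733105)(-492) + (-0.680116)(428) = 69.60 m.
1° of latitude spans πR/180 = 111195 m; at latitude φ, 1° of longitude spans that × cos φ = 86634.3 m, so Δλ = 69.60 / 86634.3 × 3600 = 2.892″.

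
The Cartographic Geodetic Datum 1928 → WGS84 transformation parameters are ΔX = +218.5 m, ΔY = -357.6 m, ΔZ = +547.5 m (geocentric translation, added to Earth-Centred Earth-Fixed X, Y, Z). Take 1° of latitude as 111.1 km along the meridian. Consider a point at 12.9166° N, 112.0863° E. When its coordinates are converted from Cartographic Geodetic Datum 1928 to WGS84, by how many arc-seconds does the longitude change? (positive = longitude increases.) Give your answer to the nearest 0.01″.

sin φ = 0.223533, cos φ = 0.974696, sin λ = 0.926619, cos λ = -0.376003.
East component: ΔE = −sin λ·ΔX + cos λ·ΔY = −(0.926619)(218.5) + (-0.376003)(-357.6) = -68.01 m.
1° of latitude spans 111100 m; at latitude φ, 1° of longitude spans that × cos φ = 108288.8 m, so Δλ = -68.01 / 108288.8 × 3600 = -2.261″.

Δλ = -2.26″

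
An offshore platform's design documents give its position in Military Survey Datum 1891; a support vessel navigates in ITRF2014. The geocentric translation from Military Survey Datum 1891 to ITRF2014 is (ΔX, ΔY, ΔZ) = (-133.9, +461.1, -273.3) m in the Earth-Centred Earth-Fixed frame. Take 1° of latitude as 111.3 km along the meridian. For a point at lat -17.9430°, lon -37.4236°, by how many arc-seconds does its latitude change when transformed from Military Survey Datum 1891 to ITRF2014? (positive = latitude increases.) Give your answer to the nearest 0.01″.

Δφ = -12.26″

sin φ = -0.308071, cos φ = 0.951363, sin λ = -0.607703, cos λ = 0.794164.
North component: ΔN = −sin φ cos λ·ΔX − sin φ sin λ·ΔY + cos φ·ΔZ = −(-0.308071)(0.794164)(-133.9) − (-0.308071)(-0.607703)(461.1) + (0.951363)(-273.3) = -379.09 m.
1° of latitude spans 111300 m, so Δφ = -379.09 / 111300 × 3600 = -12.262″.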